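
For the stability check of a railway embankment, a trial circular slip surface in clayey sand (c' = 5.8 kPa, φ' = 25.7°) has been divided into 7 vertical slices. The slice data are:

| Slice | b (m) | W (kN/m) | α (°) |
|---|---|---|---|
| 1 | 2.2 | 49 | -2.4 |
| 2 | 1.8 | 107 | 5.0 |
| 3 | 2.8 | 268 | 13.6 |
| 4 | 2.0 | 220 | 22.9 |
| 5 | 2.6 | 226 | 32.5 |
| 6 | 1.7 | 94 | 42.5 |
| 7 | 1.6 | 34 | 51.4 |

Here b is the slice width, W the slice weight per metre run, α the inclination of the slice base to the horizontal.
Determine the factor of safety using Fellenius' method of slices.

FS = 1.45

Ordinary method of slices: FS = Σ[c'·Δl_i + (W_i cosα_i)·tanφ'] / Σ W_i sinα_i, with Δl_i = b_i / cosα_i.
Slice 1: Δl = 2.2/cos(-2.4°) = 2.202 m; N'_1 = 49·cos(-2.4°) = 49.0; c'Δl = 12.77; W sinα = -2.1
Slice 2: Δl = 1.8/cos5.0° = 1.807 m; N'_2 = 107·cos5.0° = 106.6; c'Δl = 10.48; W sinα = 9.3
Slice 3: Δl = 2.8/cos13.6° = 2.881 m; N'_3 = 268·cos13.6° = 260.5; c'Δl = 16.71; W sinα = 63.0
Slice 4: Δl = 2.0/cos22.9° = 2.171 m; N'_4 = 220·cos22.9° = 202.7; c'Δl = 12.59; W sinα = 85.6
Slice 5: Δl = 2.6/cos32.5° = 3.083 m; N'_5 = 226·cos32.5° = 190.6; c'Δl = 17.88; W sinα = 121.4
Slice 6: Δl = 1.7/cos42.5° = 2.306 m; N'_6 = 94·cos42.5° = 69.3; c'Δl = 13.37; W sinα = 63.5
Slice 7: Δl = 1.6/cos51.4° = 2.565 m; N'_7 = 34·cos51.4° = 21.2; c'Δl = 14.87; W sinα = 26.6
Σc'Δl = 98.7 kN/m; ΣN' = 899.8 kN/m; ΣW sinα = 367.4 kN/m
Resisting = 98.7 + 899.8·tan25.7° = 98.7 + 433.1 = 531.7 kN/m
FS = 531.7 / 367.4 = 1.447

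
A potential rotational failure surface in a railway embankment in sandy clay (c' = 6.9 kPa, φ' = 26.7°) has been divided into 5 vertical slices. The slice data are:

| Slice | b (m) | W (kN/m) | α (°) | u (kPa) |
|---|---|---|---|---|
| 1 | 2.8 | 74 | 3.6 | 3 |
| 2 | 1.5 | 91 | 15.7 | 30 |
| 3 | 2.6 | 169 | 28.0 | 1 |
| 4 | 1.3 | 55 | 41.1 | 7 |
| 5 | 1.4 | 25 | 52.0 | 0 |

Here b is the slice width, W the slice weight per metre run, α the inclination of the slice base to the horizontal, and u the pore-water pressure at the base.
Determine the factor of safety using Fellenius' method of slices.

FS = 1.38

Ordinary method of slices: FS = Σ[c'·Δl_i + (W_i cosα_i − u_i·Δl_i)·tanφ'] / Σ W_i sinα_i, with Δl_i = b_i / cosα_i.
Slice 1: Δl = 2.8/cos3.6° = 2.806 m; N'_1 = 74·cos3.6° − 3·2.806 = 65.4; c'Δl = 19.36; W sinα = 4.6
Slice 2: Δl = 1.5/cos15.7° = 1.558 m; N'_2 = 91·cos15.7° − 30·1.558 = 40.9; c'Δl = 10.75; W sinα = 24.6
Slice 3: Δl = 2.6/cos28.0° = 2.945 m; N'_3 = 169·cos28.0° − 1·2.945 = 146.3; c'Δl = 20.32; W sinα = 79.3
Slice 4: Δl = 1.3/cos41.1° = 1.725 m; N'_4 = 55·cos41.1° − 7·1.725 = 29.4; c'Δl = 11.90; W sinα = 36.2
Slice 5: Δl = 1.4/cos52.0° = 2.274 m; N'_5 = 25·cos52.0° − 0·2.274 = 15.4; c'Δl = 15.69; W sinα = 19.7
Σc'Δl = 78.0 kN/m; ΣN' = 297.3 kN/m; ΣW sinα = 164.5 kN/m
Resisting = 78.0 + 297.3·tan26.7° = 78.0 + 149.5 = 227.6 kN/m
FS = 227.6 / 164.5 = 1.384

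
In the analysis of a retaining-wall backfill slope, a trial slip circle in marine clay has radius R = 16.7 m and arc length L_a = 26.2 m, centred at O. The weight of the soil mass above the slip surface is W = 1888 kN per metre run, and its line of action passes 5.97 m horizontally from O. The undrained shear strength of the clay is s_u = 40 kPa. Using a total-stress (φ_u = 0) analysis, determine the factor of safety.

Taking moments about the centre O, the resisting moment is provided by the undrained shear strength acting along the arc:
M_R = s_u·L_a·R = 40·26.20·16.7 = 17501.6 kN·m/m
M_D = W·d = 1888·5.97 = 11271.4 kN·m/m
FS = M_R / M_D = 17501.6 / 11271.4 = 1.553

FS = 1.55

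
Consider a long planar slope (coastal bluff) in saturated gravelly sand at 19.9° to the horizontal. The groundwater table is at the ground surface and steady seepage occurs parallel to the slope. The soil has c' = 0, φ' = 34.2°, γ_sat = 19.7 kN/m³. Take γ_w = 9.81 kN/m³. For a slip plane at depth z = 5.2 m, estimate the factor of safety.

With seepage parallel to the slope and the water table at the surface, the effective normal stress on the slip plane uses the buoyant unit weight γ' = γ_sat − γ_w while the driving shear stress uses γ_sat:
FS = [c' + γ' z cos²β tanφ'] / [γ_sat z sinβ cosβ]
(For c' = 0 this reduces to FS = (γ'/γ_sat)·tanφ'/tanβ.)
γ' = 19.7 − 9.81 = 9.89 kN/m³
Numerator = 0.0 + 9.89·5.2·cos²19.9°·tan34.2° = 0.0 + 9.89·5.2·0.8841·0.6796 = 30.901 kPa
Denominator = 19.7·5.2·sin19.9°·cos19.9° = 19.7·5.2·0.3404·0.9403 = 32.786 kPa
FS = 30.901 / 32.786 = 0.942

FS = 0.94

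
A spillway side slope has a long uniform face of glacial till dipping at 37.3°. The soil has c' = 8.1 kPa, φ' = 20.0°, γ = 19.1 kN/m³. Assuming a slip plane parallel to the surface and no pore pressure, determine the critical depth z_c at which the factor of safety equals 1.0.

z_c = 1.68 m

Setting FS = 1.00 in FS = [c' + γz cos²β tanφ'] / [γz sinβ cosβ] and solving for z:
z = c' / [γ cosβ (FS·sinβ − cosβ·tanφ')]
  = 8.1 / [19.1·cos37.3°·(1.00·sin37.3° − cos37.3°·tan20.0°)]
  = 8.1 / [19.1·0.7955·(1.00·0.6060 − 0.7955·0.3640)]
  = 8.1 / 4.8081 = 1.685 m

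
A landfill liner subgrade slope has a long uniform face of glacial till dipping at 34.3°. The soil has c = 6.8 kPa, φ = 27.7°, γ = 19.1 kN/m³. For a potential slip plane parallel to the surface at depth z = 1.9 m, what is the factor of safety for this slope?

FS = 1.17

For an infinite slope with a slip plane parallel to the surface (no pore pressure): FS = [c + γz cos²β tanφ] / [γz sinβ cosβ].
γz = 19.1·1.9 = 36.29 kN/m²
Numerator = 6.8 + 36.29·cos²34.3°·tan27.7° = 6.8 + 36.29·0.6824·0.5250 = 19.802 kPa
Denominator = 36.29·sin34.3°·cos34.3° = 36.29·0.5635·0.8261 = 16.894 kPa
FS = 19.802 / 16.894 = 1.172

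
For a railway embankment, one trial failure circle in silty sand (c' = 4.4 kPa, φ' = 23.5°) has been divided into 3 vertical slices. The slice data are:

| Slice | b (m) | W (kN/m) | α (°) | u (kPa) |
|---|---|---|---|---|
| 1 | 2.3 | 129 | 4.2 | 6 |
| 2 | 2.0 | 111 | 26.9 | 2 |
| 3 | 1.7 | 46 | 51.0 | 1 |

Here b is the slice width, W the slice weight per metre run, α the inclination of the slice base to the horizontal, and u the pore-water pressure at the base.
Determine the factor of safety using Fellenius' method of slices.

Ordinary method of slices: FS = Σ[c'·Δl_i + (W_i cosα_i − u_i·Δl_i)·tanφ'] / Σ W_i sinα_i, with Δl_i = b_i / cosα_i.
Slice 1: Δl = 2.3/cos4.2° = 2.306 m; N'_1 = 129·cos4.2° − 6·2.306 = 114.8; c'Δl = 10.15; W sinα = 9.4
Slice 2: Δl = 2.0/cos26.9° = 2.243 m; N'_2 = 111·cos26.9° − 2·2.243 = 94.5; c'Δl = 9.87; W sinα = 50.2
Slice 3: Δl = 1.7/cos51.0° = 2.701 m; N'_3 = 46·cos51.0° − 1·2.701 = 26.2; c'Δl = 11.89; W sinα = 35.7
Σc'Δl = 31.9 kN/m; ΣN' = 235.6 kN/m; ΣW sinα = 95.4 kN/m
Resisting = 31.9 + 235.6·tan23.5° = 31.9 + 102.4 = 134.3 kN/m
FS = 134.3 / 95.4 = 1.408

FS = 1.41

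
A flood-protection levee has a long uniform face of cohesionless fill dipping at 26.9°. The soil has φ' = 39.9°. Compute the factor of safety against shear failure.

For a dry cohesionless infinite slope the factor of safety is FS = tanφ' / tanβ.
FS = tan39.9° / tan26.9° = 0.8361 / 0.5073 = 1.648

FS = 1.65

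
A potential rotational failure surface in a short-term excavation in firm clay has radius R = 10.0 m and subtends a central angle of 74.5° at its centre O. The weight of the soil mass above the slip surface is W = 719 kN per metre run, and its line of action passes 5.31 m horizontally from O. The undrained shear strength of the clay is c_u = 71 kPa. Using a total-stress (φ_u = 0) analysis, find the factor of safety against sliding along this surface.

FS = 2.42

Taking moments about the centre O, the resisting moment is provided by the undrained shear strength acting along the arc:
Arc length L_a = R·θ = 10.0·(74.5°·π/180) = 10.0·1.3003 = 13.00 m
M_R = c_u·L_a·R = 71·13.00·10.0 = 9231.9 kN·m/m
M_D = W·d = 719·5.31 = 3817.9 kN·m/m
FS = M_R / M_D = 9231.9 / 3817.9 = 2.418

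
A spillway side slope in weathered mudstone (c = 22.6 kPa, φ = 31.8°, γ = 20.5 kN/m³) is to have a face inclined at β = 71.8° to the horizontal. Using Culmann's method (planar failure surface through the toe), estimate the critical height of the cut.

H_c = 15.22 m

Culmann's analysis gives the critical failure plane at α_cr = (β + φ)/2 = (71.8 + 31.8)/2 = 51.8°, and the critical height
H_c = (4c/γ) · sinβ cosφ / [1 − cos(β − φ)]
    = (4·22.6/20.5) · sin71.8°·cos31.8° / [1 − cos(40.0°)]
    = 4.410 · 0.9500·0.8499 / [1 − 0.7660]
    = 4.410 · 0.8074 / 0.2340
    = 15.22 m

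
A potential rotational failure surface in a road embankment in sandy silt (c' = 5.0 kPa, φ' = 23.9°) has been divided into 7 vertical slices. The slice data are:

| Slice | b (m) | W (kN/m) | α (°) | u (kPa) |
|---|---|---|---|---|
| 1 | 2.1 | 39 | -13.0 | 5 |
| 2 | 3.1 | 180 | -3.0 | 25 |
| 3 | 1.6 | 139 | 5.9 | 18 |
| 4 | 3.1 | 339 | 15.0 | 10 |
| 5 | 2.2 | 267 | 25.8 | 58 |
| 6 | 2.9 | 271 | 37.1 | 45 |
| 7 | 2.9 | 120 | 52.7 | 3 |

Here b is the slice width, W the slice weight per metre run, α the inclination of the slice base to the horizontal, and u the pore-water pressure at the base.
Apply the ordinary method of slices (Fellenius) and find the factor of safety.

Ordinary method of slices: FS = Σ[c'·Δl_i + (W_i cosα_i − u_i·Δl_i)·tanφ'] / Σ W_i sinα_i, with Δl_i = b_i / cosα_i.
Slice 1: Δl = 2.1/cos(-13.0°) = 2.155 m; N'_1 = 39·cos(-13.0°) − 5·2.155 = 27.2; c'Δl = 10.78; W sinα = -8.8
Slice 2: Δl = 3.1/cos(-3.0°) = 3.104 m; N'_2 = 180·cos(-3.0°) − 25·3.104 = 102.1; c'Δl = 15.52; W sinα = -9.4
Slice 3: Δl = 1.6/cos5.9° = 1.609 m; N'_3 = 139·cos5.9° − 18·1.609 = 109.3; c'Δl = 8.04; W sinα = 14.3
Slice 4: Δl = 3.1/cos15.0° = 3.209 m; N'_4 = 339·cos15.0° − 10·3.209 = 295.4; c'Δl = 16.05; W sinα = 87.7
Slice 5: Δl = 2.2/cos25.8° = 2.444 m; N'_5 = 267·cos25.8° − 58·2.444 = 98.7; c'Δl = 12.22; W sinα = 116.2
Slice 6: Δl = 2.9/cos37.1° = 3.636 m; N'_6 = 271·cos37.1° − 45·3.636 = 52.5; c'Δl = 18.18; W sinα = 163.5
Slice 7: Δl = 2.9/cos52.7° = 4.786 m; N'_7 = 120·cos52.7° − 3·4.786 = 58.4; c'Δl = 23.93; W sinα = 95.5
Σc'Δl = 104.7 kN/m; ΣN' = 743.6 kN/m; ΣW sinα = 459.0 kN/m
Resisting = 104.7 + 743.6·tan23.9° = 104.7 + 329.5 = 434.2 kN/m
FS = 434.2 / 459.0 = 0.946

FS = 0.95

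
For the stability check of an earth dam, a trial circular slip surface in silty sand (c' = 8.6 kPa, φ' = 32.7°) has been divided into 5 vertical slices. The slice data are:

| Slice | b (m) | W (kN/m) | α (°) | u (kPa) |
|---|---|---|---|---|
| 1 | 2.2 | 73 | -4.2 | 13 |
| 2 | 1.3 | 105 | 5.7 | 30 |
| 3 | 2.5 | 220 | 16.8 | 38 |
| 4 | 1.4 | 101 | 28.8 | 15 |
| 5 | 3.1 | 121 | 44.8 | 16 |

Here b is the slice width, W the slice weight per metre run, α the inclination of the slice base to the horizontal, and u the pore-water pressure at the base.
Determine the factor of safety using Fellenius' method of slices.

Ordinary method of slices: FS = Σ[c'·Δl_i + (W_i cosα_i − u_i·Δl_i)·tanφ'] / Σ W_i sinα_i, with Δl_i = b_i / cosα_i.
Slice 1: Δl = 2.2/cos(-4.2°) = 2.206 m; N'_1 = 73·cos(-4.2°) − 13·2.206 = 44.1; c'Δl = 18.97; W sinα = -5.3
Slice 2: Δl = 1.3/cos5.7° = 1.306 m; N'_2 = 105·cos5.7° − 30·1.306 = 65.3; c'Δl = 11.24; W sinα = 10.4
Slice 3: Δl = 2.5/cos16.8° = 2.611 m; N'_3 = 220·cos16.8° − 38·2.611 = 111.4; c'Δl = 22.46; W sinα = 63.6
Slice 4: Δl = 1.4/cos28.8° = 1.598 m; N'_4 = 101·cos28.8° − 15·1.598 = 64.5; c'Δl = 13.74; W sinα = 48.7
Slice 5: Δl = 3.1/cos44.8° = 4.369 m; N'_5 = 121·cos44.8° − 16·4.369 = 16.0; c'Δl = 37.57; W sinα = 85.3
Σc'Δl = 104.0 kN/m; ΣN' = 301.3 kN/m; ΣW sinα = 202.6 kN/m
Resisting = 104.0 + 301.3·tan32.7° = 104.0 + 193.4 = 297.4 kN/m
FS = 297.4 / 202.6 = 1.468

FS = 1.47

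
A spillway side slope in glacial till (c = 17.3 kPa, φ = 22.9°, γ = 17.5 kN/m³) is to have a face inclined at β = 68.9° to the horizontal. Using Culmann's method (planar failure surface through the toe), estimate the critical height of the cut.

Culmann's analysis gives the critical failure plane at α_cr = (β + φ)/2 = (68.9 + 22.9)/2 = 45.9°, and the critical height
H_c = (4c/γ) · sinβ cosφ / [1 − cos(β − φ)]
    = (4·17.3/17.5) · sin68.9°·cos22.9° / [1 − cos(46.0°)]
    = 3.954 · 0.9330·0.9212 / [1 − 0.6947]
    = 3.954 · 0.8594 / 0.3053
    = 11.13 m

H_c = 11.13 m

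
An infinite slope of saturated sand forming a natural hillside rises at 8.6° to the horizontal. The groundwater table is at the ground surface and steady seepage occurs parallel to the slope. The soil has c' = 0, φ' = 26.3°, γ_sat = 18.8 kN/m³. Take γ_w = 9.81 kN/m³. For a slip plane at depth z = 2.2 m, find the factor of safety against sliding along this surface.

With seepage parallel to the slope and the water table at the surface, the effective normal stress on the slip plane uses the buoyant unit weight γ' = γ_sat − γ_w while the driving shear stress uses γ_sat:
FS = [c' + γ' z cos²β tanφ'] / [γ_sat z sinβ cosβ]
(For c' = 0 this reduces to FS = (γ'/γ_sat)·tanφ'/tanβ.)
γ' = 18.8 − 9.81 = 8.99 kN/m³
Numerator = 0.0 + 8.99·2.2·cos²8.6°·tan26.3° = 0.0 + 8.99·2.2·0.9776·0.4942 = 9.556 kPa
Denominator = 18.8·2.2·sin8.6°·cos8.6° = 18.8·2.2·0.1495·0.9888 = 6.115 kPa
FS = 9.556 / 6.115 = 1.563

FS = 1.56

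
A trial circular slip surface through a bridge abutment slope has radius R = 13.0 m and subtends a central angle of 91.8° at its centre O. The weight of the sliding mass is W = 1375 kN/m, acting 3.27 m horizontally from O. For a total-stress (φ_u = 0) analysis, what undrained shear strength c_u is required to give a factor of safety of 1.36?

c_u = 22.6 kPa

FS = c_u·L_a·R / (W·d), so c_u = FS·W·d / (L_a·R).
Arc length L_a = R·θ = 13.0·(91.8°·π/180) = 13.0·1.6022 = 20.83 m
c_u = 1.36·1375·3.27 / (20.83·13.0) = 6114.9 / 270.77 = 22.58 kPa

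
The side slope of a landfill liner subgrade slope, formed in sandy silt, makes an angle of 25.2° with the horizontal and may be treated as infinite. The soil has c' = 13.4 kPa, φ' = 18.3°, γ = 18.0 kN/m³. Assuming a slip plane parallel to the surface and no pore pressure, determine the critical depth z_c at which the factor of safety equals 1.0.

z_c = 6.50 m

Setting FS = 1.00 in FS = [c' + γz cos²β tanφ'] / [γz sinβ cosβ] and solving for z:
z = c' / [γ cosβ (FS·sinβ − cosβ·tanφ')]
  = 13.4 / [18.0·cos25.2°·(1.00·sin25.2° − cos25.2°·tan18.3°)]
  = 13.4 / [18.0·0.9048·(1.00·0.4258 − 0.9048·0.3307)]
  = 13.4 / 2.0609 = 6.502 m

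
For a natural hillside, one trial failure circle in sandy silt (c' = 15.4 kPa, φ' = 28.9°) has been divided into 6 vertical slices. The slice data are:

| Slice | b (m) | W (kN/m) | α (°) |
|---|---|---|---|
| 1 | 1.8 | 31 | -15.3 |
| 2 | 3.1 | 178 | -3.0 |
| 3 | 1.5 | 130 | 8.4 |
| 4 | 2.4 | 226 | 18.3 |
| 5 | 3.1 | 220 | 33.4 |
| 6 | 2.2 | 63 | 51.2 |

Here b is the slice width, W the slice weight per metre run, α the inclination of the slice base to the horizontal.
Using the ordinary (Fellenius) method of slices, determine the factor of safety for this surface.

FS = 2.79

Ordinary method of slices: FS = Σ[c'·Δl_i + (W_i cosα_i)·tanφ'] / Σ W_i sinα_i, with Δl_i = b_i / cosα_i.
Slice 1: Δl = 1.8/cos(-15.3°) = 1.866 m; N'_1 = 31·cos(-15.3°) = 29.9; c'Δl = 28.74; W sinα = -8.2
Slice 2: Δl = 3.1/cos(-3.0°) = 3.104 m; N'_2 = 178·cos(-3.0°) = 177.8; c'Δl = 47.81; W sinα = -9.3
Slice 3: Δl = 1.5/cos8.4° = 1.516 m; N'_3 = 130·cos8.4° = 128.6; c'Δl = 23.35; W sinα = 19.0
Slice 4: Δl = 2.4/cos18.3° = 2.528 m; N'_4 = 226·cos18.3° = 214.6; c'Δl = 38.93; W sinα = 71.0
Slice 5: Δl = 3.1/cos33.4° = 3.713 m; N'_5 = 220·cos33.4° = 183.7; c'Δl = 57.18; W sinα = 121.1
Slice 6: Δl = 2.2/cos51.2° = 3.511 m; N'_6 = 63·cos51.2° = 39.5; c'Δl = 54.07; W sinα = 49.1
Σc'Δl = 250.1 kN/m; ΣN' = 774.0 kN/m; ΣW sinα = 242.7 kN/m
Resisting = 250.1 + 774.0·tan28.9° = 250.1 + 427.3 = 677.3 kN/m
FS = 677.3 / 242.7 = 2.791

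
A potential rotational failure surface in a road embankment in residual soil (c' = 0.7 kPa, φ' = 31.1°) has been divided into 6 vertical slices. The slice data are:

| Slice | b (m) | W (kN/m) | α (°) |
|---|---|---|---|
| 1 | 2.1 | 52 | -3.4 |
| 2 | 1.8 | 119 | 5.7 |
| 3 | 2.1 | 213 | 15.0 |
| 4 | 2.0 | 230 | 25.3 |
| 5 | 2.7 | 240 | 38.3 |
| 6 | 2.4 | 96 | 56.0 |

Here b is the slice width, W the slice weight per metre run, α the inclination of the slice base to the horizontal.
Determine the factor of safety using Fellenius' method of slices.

Ordinary method of slices: FS = Σ[c'·Δl_i + (W_i cosα_i)·tanφ'] / Σ W_i sinα_i, with Δl_i = b_i / cosα_i.
Slice 1: Δl = 2.1/cos(-3.4°) = 2.104 m; N'_1 = 52·cos(-3.4°) = 51.9; c'Δl = 1.47; W sinα = -3.1
Slice 2: Δl = 1.8/cos5.7° = 1.809 m; N'_2 = 119·cos5.7° = 118.4; c'Δl = 1.27; W sinα = 11.8
Slice 3: Δl = 2.1/cos15.0° = 2.174 m; N'_3 = 213·cos15.0° = 205.7; c'Δl = 1.52; W sinα = 55.1
Slice 4: Δl = 2.0/cos25.3° = 2.212 m; N'_4 = 230·cos25.3° = 207.9; c'Δl = 1.55; W sinα = 98.3
Slice 5: Δl = 2.7/cos38.3° = 3.440 m; N'_5 = 240·cos38.3° = 188.3; c'Δl = 2.41; W sinα = 148.7
Slice 6: Δl = 2.4/cos56.0° = 4.292 m; N'_6 = 96·cos56.0° = 53.7; c'Δl = 3.00; W sinα = 79.6
Σc'Δl = 11.2 kN/m; ΣN' = 826.0 kN/m; ΣW sinα = 390.5 kN/m
Resisting = 11.2 + 826.0·tan31.1° = 11.2 + 498.3 = 509.5 kN/m
FS = 509.5 / 390.5 = 1.305

FS = 1.30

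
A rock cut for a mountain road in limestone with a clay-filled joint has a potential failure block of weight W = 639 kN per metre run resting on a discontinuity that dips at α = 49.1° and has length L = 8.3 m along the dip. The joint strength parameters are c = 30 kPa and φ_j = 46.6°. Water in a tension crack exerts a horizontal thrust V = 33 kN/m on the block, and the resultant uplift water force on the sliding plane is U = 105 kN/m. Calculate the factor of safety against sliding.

FS = 1.10

Resolving the block weight along and normal to the plane and applying the Mohr–Coulomb strength on the joint:
N' = W cosα − U − V sinα = 639·cos49.1° − 105 − 33·sin49.1° = 288.4 kN/m
Driving force T = W sinα + V cosα = 639·sin49.1° + 33·cos49.1° = 504.6 kN/m
Resisting force R = c·L + N'·tanφ_j = 30·8.3 + 288.4·tan46.6° = 249.0 + 305.0 = 554.0 kN/m
FS = R / T = 554.0 / 504.6 = 1.098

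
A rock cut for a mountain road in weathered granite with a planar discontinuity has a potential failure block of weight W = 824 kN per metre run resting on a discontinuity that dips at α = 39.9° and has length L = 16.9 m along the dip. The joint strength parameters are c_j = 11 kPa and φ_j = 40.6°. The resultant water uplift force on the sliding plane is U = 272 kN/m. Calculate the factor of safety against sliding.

Resolving the block weight along and normal to the plane and applying the Mohr–Coulomb strength on the joint:
N' = W cosα − U = 824·cos39.9° − 272 = 360.1 kN/m
Driving force T = W sinα = 824·sin39.9° = 528.6 kN/m
Resisting force R = c_j·L + N'·tanφ_j = 11·16.9 + 360.1·tan40.6° = 185.9 + 308.7 = 494.6 kN/m
FS = R / T = 494.6 / 528.6 = 0.936

FS = 0.94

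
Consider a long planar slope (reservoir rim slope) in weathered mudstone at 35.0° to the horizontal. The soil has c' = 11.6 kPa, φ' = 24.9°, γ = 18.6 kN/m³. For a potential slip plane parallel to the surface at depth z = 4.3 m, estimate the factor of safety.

FS = 0.97

For an infinite slope with a slip plane parallel to the surface (no pore pressure): FS = [c' + γz cos²β tanφ'] / [γz sinβ cosβ].
γz = 18.6·4.3 = 79.98 kN/m²
Numerator = 11.6 + 79.98·cos²35.0°·tan24.9° = 11.6 + 79.98·0.6710·0.4642 = 36.512 kPa
Denominator = 79.98·sin35.0°·cos35.0° = 79.98·0.5736·0.8192 = 37.578 kPa
FS = 36.512 / 37.578 = 0.972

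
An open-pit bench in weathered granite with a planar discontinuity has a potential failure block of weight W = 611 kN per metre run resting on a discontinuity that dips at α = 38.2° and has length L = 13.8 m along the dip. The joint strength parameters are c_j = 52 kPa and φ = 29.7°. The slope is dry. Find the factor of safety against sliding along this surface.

Resolving the block weight along and normal to the plane and applying the Mohr–Coulomb strength on the joint:
N' = W cosα = 611·cos38.2° = 480.2 kN/m
Driving force T = W sinα = 611·sin38.2° = 377.8 kN/m
Resisting force R = c_j·L + N'·tanφ = 52·13.8 + 480.2·tan29.7° = 717.6 + 273.9 = 991.5 kN/m
FS = R / T = 991.5 / 377.8 = 2.624

FS = 2.62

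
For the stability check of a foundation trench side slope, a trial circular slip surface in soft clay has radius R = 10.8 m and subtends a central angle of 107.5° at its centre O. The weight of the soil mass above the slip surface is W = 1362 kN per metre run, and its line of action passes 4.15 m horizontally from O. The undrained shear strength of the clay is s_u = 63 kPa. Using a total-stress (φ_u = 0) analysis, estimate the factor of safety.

Taking moments about the centre O, the resisting moment is provided by the undrained shear strength acting along the arc:
Arc length L_a = R·θ = 10.8·(107.5°·π/180) = 10.8·1.8762 = 20.26 m
M_R = s_u·L_a·R = 63·20.26·10.8 = 13787.1 kN·m/m
M_D = W·d = 1362·4.15 = 5652.3 kN·m/m
FS = M_R / M_D = 13787.1 / 5652.3 = 2.439

FS = 2.44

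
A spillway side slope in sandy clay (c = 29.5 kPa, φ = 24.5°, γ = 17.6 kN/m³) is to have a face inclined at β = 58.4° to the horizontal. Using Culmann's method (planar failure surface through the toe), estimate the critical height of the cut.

Culmann's analysis gives the critical failure plane at α_cr = (β + φ)/2 = (58.4 + 24.5)/2 = 41.5°, and the critical height
H_c = (4c/γ) · sinβ cosφ / [1 − cos(β − φ)]
    = (4·29.5/17.6) · sin58.4°·cos24.5° / [1 − cos(33.9°)]
    = 6.705 · 0.8517·0.9100 / [1 − 0.8300]
    = 6.705 · 0.7750 / 0.1700
    = 30.57 m

H_c = 30.57 m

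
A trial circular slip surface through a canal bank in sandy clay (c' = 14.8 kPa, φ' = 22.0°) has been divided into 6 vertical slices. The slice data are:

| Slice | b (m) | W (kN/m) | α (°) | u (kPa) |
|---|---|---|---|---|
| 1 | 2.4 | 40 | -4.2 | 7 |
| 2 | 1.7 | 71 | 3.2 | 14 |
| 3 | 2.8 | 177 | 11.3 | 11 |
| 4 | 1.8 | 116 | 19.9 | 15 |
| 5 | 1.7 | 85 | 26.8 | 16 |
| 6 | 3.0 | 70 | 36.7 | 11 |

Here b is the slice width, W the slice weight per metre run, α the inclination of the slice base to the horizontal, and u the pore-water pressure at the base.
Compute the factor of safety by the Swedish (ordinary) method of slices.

FS = 2.30

Ordinary method of slices: FS = Σ[c'·Δl_i + (W_i cosα_i − u_i·Δl_i)·tanφ'] / Σ W_i sinα_i, with Δl_i = b_i / cosα_i.
Slice 1: Δl = 2.4/cos(-4.2°) = 2.406 m; N'_1 = 40·cos(-4.2°) − 7·2.406 = 23.0; c'Δl = 35.62; W sinα = -2.9
Slice 2: Δl = 1.7/cos3.2° = 1.703 m; N'_2 = 71·cos3.2° − 14·1.703 = 47.1; c'Δl = 25.20; W sinα = 4.0
Slice 3: Δl = 2.8/cos11.3° = 2.855 m; N'_3 = 177·cos11.3° − 11·2.855 = 142.2; c'Δl = 42.26; W sinα = 34.7
Slice 4: Δl = 1.8/cos19.9° = 1.914 m; N'_4 = 116·cos19.9° − 15·1.914 = 80.4; c'Δl = 28.33; W sinα = 39.5
Slice 5: Δl = 1.7/cos26.8° = 1.905 m; N'_5 = 85·cos26.8° − 16·1.905 = 45.4; c'Δl = 28.19; W sinα = 38.3
Slice 6: Δl = 3.0/cos36.7° = 3.742 m; N'_6 = 70·cos36.7° − 11·3.742 = 15.0; c'Δl = 55.38; W sinα = 41.8
Σc'Δl = 215.0 kN/m; ΣN' = 353.0 kN/m; ΣW sinα = 155.4 kN/m
Resisting = 215.0 + 353.0·tan22.0° = 215.0 + 142.6 = 357.6 kN/m
FS = 357.6 / 155.4 = 2.302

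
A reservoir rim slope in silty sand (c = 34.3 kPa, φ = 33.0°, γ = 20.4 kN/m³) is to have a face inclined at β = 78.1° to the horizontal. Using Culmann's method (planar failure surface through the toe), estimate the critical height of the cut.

Culmann's analysis gives the critical failure plane at α_cr = (β + φ)/2 = (78.1 + 33.0)/2 = 55.5°, and the critical height
H_c = (4c/γ) · sinβ cosφ / [1 − cos(β − φ)]
    = (4·34.3/20.4) · sin78.1°·cos33.0° / [1 − cos(45.1°)]
    = 6.725 · 0.9785·0.8387 / [1 − 0.7059]
    = 6.725 · 0.8206 / 0.2941
    = 18.76 m

H_c = 18.76 m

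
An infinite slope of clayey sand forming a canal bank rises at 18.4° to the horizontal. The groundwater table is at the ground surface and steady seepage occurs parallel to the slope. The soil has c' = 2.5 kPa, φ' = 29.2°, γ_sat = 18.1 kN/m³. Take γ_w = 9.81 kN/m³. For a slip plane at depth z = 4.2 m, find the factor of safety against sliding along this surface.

FS = 0.88

With seepage parallel to the slope and the water table at the surface, the effective normal stress on the slip plane uses the buoyant unit weight γ' = γ_sat − γ_w while the driving shear stress uses γ_sat:
FS = [c' + γ' z cos²β tanφ'] / [γ_sat z sinβ cosβ]
γ' = 18.1 − 9.81 = 8.29 kN/m³
Numerator = 2.5 + 8.29·4.2·cos²18.4°·tan29.2° = 2.5 + 8.29·4.2·0.9004·0.5589 = 20.020 kPa
Denominator = 18.1·4.2·sin18.4°·cos18.4° = 18.1·4.2·0.3156·0.9489 = 22.769 kPa
FS = 20.020 / 22.769 = 0.879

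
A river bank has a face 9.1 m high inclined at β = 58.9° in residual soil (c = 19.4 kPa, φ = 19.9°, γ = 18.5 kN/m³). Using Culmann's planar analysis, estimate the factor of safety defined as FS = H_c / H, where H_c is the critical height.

FS = 1.67

H_c = (4c/γ) · sinβ cosφ / [1 − cos(β − φ)]
    = (4·19.4/18.5) · sin58.9°·cos19.9° / [1 − cos39.0°]
    = 4.195 · 0.8051 / 0.2229 = 15.15 m
FS = H_c / H = 15.15 / 9.1 = 1.665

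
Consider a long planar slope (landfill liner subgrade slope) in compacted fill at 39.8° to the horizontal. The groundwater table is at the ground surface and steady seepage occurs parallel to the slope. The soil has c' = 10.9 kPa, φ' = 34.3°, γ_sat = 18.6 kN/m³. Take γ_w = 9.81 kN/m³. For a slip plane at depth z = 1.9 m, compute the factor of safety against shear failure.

With seepage parallel to the slope and the water table at the surface, the effective normal stress on the slip plane uses the buoyant unit weight γ' = γ_sat − γ_w while the driving shear stress uses γ_sat:
FS = [c' + γ' z cos²β tanφ'] / [γ_sat z sinβ cosβ]
γ' = 18.6 − 9.81 = 8.79 kN/m³
Numerator = 10.9 + 8.79·1.9·cos²39.8°·tan34.3° = 10.9 + 8.79·1.9·0.5903·0.6822 = 17.625 kPa
Denominator = 18.6·1.9·sin39.8°·cos39.8° = 18.6·1.9·0.6401·0.7683 = 17.380 kPa
FS = 17.625 / 17.380 = 1.014

FS = 1.01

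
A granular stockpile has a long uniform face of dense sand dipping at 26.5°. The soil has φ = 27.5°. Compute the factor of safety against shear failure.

FS = 1.04

For a dry cohesionless infinite slope the factor of safety is FS = tanφ / tanβ.
FS = tan27.5° / tan26.5° = 0.5206 / 0.4986 = 1.044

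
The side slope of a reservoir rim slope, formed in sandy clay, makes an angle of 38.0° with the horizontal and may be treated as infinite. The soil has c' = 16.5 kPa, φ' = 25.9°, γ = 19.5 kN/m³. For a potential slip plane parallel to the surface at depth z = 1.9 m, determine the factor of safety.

FS = 1.54

For an infinite slope with a slip plane parallel to the surface (no pore pressure): FS = [c' + γz cos²β tanφ'] / [γz sinβ cosβ].
γz = 19.5·1.9 = 37.05 kN/m²
Numerator = 16.5 + 37.05·cos²38.0°·tan25.9° = 16.5 + 37.05·0.6210·0.4856 = 27.671 kPa
Denominator = 37.05·sin38.0°·cos38.0° = 37.05·0.6157·0.7880 = 17.975 kPa
FS = 27.671 / 17.975 = 1.539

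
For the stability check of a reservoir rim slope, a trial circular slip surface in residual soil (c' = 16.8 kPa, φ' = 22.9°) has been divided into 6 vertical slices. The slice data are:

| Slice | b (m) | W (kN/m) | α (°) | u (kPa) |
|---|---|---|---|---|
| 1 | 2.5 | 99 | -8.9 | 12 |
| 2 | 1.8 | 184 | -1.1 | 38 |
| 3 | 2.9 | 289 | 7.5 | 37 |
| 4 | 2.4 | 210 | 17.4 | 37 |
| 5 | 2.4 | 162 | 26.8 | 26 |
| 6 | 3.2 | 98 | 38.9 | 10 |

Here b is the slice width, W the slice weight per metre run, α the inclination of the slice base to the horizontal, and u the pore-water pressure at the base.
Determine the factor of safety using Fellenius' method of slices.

FS = 2.42

Ordinary method of slices: FS = Σ[c'·Δl_i + (W_i cosα_i − u_i·Δl_i)·tanφ'] / Σ W_i sinα_i, with Δl_i = b_i / cosα_i.
Slice 1: Δl = 2.5/cos(-8.9°) = 2.530 m; N'_1 = 99·cos(-8.9°) − 12·2.530 = 67.4; c'Δl = 42.51; W sinα = -15.3
Slice 2: Δl = 1.8/cos(-1.1°) = 1.800 m; N'_2 = 184·cos(-1.1°) − 38·1.800 = 115.6; c'Δl = 30.25; W sinα = -3.5
Slice 3: Δl = 2.9/cos7.5° = 2.925 m; N'_3 = 289·cos7.5° − 37·2.925 = 178.3; c'Δl = 49.14; W sinα = 37.7
Slice 4: Δl = 2.4/cos17.4° = 2.515 m; N'_4 = 210·cos17.4° − 37·2.515 = 107.3; c'Δl = 42.25; W sinα = 62.8
Slice 5: Δl = 2.4/cos26.8° = 2.689 m; N'_5 = 162·cos26.8° − 26·2.689 = 74.7; c'Δl = 45.17; W sinα = 73.0
Slice 6: Δl = 3.2/cos38.9° = 4.112 m; N'_6 = 98·cos38.9° − 10·4.112 = 35.1; c'Δl = 69.08; W sinα = 61.5
Σc'Δl = 278.4 kN/m; ΣN' = 578.5 kN/m; ΣW sinα = 216.3 kN/m
Resisting = 278.4 + 578.5·tan22.9° = 278.4 + 244.4 = 522.8 kN/m
FS = 522.8 / 216.3 = 2.417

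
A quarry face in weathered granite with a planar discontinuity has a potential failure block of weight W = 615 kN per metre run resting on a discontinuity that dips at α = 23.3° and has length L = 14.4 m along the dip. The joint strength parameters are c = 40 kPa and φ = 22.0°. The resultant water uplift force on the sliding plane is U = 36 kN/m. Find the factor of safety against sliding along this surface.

FS = 3.25

Resolving the block weight along and normal to the plane and applying the Mohr–Coulomb strength on the joint:
N' = W cosα − U = 615·cos23.3° − 36 = 528.8 kN/m
Driving force T = W sinα = 615·sin23.3° = 243.3 kN/m
Resisting force R = c·L + N'·tanφ = 40·14.4 + 528.8·tan22.0° = 576.0 + 213.7 = 789.7 kN/m
FS = R / T = 789.7 / 243.3 = 3.246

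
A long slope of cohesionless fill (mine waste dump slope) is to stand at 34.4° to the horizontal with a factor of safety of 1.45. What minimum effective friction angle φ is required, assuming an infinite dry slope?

φ = 44.8°

FS = tanφ/tanβ ⇒ tanφ = FS · tanβ = 1.45 · tan34.4° = 0.9928
φ = arctan(0.9928) = 44.79°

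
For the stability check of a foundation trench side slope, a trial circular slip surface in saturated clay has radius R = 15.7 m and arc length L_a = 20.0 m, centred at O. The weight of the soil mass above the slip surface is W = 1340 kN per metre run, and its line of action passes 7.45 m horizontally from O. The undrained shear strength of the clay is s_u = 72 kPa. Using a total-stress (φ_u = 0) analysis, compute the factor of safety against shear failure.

Taking moments about the centre O, the resisting moment is provided by the undrained shear strength acting along the arc:
M_R = s_u·L_a·R = 72·20.00·15.7 = 22608.0 kN·m/m
M_D = W·d = 1340·7.45 = 9983.0 kN·m/m
FS = M_R / M_D = 22608.0 / 9983.0 = 2.265

FS = 2.26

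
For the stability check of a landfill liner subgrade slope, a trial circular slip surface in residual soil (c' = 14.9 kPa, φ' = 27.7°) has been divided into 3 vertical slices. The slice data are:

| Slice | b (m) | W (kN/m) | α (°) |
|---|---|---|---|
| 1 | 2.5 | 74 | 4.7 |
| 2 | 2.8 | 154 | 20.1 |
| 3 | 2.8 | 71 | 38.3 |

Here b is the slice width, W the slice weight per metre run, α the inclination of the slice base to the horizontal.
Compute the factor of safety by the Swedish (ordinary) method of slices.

Ordinary method of slices: FS = Σ[c'·Δl_i + (W_i cosα_i)·tanφ'] / Σ W_i sinα_i, with Δl_i = b_i / cosα_i.
Slice 1: Δl = 2.5/cos4.7° = 2.508 m; N'_1 = 74·cos4.7° = 73.8; c'Δl = 37.38; W sinα = 6.1
Slice 2: Δl = 2.8/cos20.1° = 2.982 m; N'_2 = 154·cos20.1° = 144.6; c'Δl = 44.43; W sinα = 52.9
Slice 3: Δl = 2.8/cos38.3° = 3.568 m; N'_3 = 71·cos38.3° = 55.7; c'Δl = 53.16; W sinα = 44.0
Σc'Δl = 135.0 kN/m; ΣN' = 274.1 kN/m; ΣW sinα = 103.0 kN/m
Resisting = 135.0 + 274.1·tan27.7° = 135.0 + 143.9 = 278.9 kN/m
FS = 278.9 / 103.0 = 2.708

FS = 2.71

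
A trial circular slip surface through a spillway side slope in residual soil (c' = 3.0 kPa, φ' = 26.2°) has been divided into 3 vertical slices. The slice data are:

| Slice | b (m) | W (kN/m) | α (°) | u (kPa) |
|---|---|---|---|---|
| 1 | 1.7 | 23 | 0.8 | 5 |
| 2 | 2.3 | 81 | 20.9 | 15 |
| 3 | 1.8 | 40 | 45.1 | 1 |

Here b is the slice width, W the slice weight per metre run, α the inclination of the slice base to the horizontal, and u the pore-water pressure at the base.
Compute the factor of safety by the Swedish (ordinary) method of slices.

FS = 1.02

Ordinary method of slices: FS = Σ[c'·Δl_i + (W_i cosα_i − u_i·Δl_i)·tanφ'] / Σ W_i sinα_i, with Δl_i = b_i / cosα_i.
Slice 1: Δl = 1.7/cos0.8° = 1.700 m; N'_1 = 23·cos0.8° − 5·1.700 = 14.5; c'Δl = 5.10; W sinα = 0.3
Slice 2: Δl = 2.3/cos20.9° = 2.462 m; N'_2 = 81·cos20.9° − 15·2.462 = 38.7; c'Δl = 7.39; W sinα = 28.9
Slice 3: Δl = 1.8/cos45.1° = 2.550 m; N'_3 = 40·cos45.1° − 1·2.550 = 25.7; c'Δl = 7.65; W sinα = 28.3
Σc'Δl = 20.1 kN/m; ΣN' = 78.9 kN/m; ΣW sinα = 57.6 kN/m
Resisting = 20.1 + 78.9·tan26.2° = 20.1 + 38.8 = 59.0 kN/m
FS = 59.0 / 57.6 = 1.025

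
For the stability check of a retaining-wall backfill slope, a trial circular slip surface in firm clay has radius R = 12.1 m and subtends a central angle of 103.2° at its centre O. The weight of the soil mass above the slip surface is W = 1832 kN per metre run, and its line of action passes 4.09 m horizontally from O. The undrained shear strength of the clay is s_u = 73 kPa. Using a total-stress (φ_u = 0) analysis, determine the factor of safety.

FS = 2.57

Taking moments about the centre O, the resisting moment is provided by the undrained shear strength acting along the arc:
Arc length L_a = R·θ = 12.1·(103.2°·π/180) = 12.1·1.8012 = 21.79 m
M_R = s_u·L_a·R = 73·21.79·12.1 = 19250.9 kN·m/m
M_D = W·d = 1832·4.09 = 7492.9 kN·m/m
FS = M_R / M_D = 19250.9 / 7492.9 = 2.569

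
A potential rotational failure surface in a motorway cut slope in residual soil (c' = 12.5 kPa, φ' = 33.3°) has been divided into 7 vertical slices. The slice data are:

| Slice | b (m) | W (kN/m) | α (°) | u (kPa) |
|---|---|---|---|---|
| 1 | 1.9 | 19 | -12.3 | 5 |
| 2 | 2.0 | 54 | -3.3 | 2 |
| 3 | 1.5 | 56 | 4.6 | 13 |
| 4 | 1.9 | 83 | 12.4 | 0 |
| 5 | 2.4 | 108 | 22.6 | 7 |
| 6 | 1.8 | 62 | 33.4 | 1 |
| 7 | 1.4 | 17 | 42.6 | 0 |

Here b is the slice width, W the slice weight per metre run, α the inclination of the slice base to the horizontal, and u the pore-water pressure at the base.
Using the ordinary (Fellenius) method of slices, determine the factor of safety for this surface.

Ordinary method of slices: FS = Σ[c'·Δl_i + (W_i cosα_i − u_i·Δl_i)·tanφ'] / Σ W_i sinα_i, with Δl_i = b_i / cosα_i.
Slice 1: Δl = 1.9/cos(-12.3°) = 1.945 m; N'_1 = 19·cos(-12.3°) − 5·1.945 = 8.8; c'Δl = 24.31; W sinα = -4.0
Slice 2: Δl = 2.0/cos(-3.3°) = 2.003 m; N'_2 = 54·cos(-3.3°) − 2·2.003 = 49.9; c'Δl = 25.04; W sinα = -3.1
Slice 3: Δl = 1.5/cos4.6° = 1.505 m; N'_3 = 56·cos4.6° − 13·1.505 = 36.3; c'Δl = 18.81; W sinα = 4.5
Slice 4: Δl = 1.9/cos12.4° = 1.945 m; N'_4 = 83·cos12.4° − 0·1.945 = 81.1; c'Δl = 24.32; W sinα = 17.8
Slice 5: Δl = 2.4/cos22.6° = 2.600 m; N'_5 = 108·cos22.6° − 7·2.600 = 81.5; c'Δl = 32.50; W sinα = 41.5
Slice 6: Δl = 1.8/cos33.4° = 2.156 m; N'_6 = 62·cos33.4° − 1·2.156 = 49.6; c'Δl = 26.95; W sinα = 34.1
Slice 7: Δl = 1.4/cos42.6° = 1.902 m; N'_7 = 17·cos42.6° − 0·1.902 = 12.5; c'Δl = 23.77; W sinα = 11.5
Σc'Δl = 175.7 kN/m; ΣN' = 319.7 kN/m; ΣW sinα = 102.3 kN/m
Resisting = 175.7 + 319.7·tan33.3° = 175.7 + 210.0 = 385.7 kN/m
FS = 385.7 / 102.3 = 3.770

FS = 3.77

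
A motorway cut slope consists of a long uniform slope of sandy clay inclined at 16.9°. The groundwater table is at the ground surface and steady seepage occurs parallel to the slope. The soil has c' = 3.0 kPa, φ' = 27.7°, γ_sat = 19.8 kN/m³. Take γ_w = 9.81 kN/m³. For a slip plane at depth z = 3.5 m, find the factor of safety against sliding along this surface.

FS = 1.03

With seepage parallel to the slope and the water table at the surface, the effective normal stress on the slip plane uses the buoyant unit weight γ' = γ_sat − γ_w while the driving shear stress uses γ_sat:
FS = [c' + γ' z cos²β tanφ'] / [γ_sat z sinβ cosβ]
γ' = 19.8 − 9.81 = 9.99 kN/m³
Numerator = 3.0 + 9.99·3.5·cos²16.9°·tan27.7° = 3.0 + 9.99·3.5·0.9155·0.5250 = 19.806 kPa
Denominator = 19.8·3.5·sin16.9°·cos16.9° = 19.8·3.5·0.2907·0.9568 = 19.276 kPa
FS = 19.806 / 19.276 = 1.028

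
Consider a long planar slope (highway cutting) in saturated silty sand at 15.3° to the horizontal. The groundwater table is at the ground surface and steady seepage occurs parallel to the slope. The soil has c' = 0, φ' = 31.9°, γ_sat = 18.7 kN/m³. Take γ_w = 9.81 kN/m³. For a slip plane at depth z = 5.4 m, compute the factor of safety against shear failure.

With seepage parallel to the slope and the water table at the surface, the effective normal stress on the slip plane uses the buoyant unit weight γ' = γ_sat − γ_w while the driving shear stress uses γ_sat:
FS = [c' + γ' z cos²β tanφ'] / [γ_sat z sinβ cosβ]
(For c' = 0 this reduces to FS = (γ'/γ_sat)·tanφ'/tanβ.)
γ' = 18.7 − 9.81 = 8.89 kN/m³
Numerator = 0.0 + 8.89·5.4·cos²15.3°·tan31.9° = 0.0 + 8.89·5.4·0.9304·0.6224 = 27.801 kPa
Denominator = 18.7·5.4·sin15.3°·cos15.3° = 18.7·5.4·0.2639·0.9646 = 25.702 kPa
FS = 27.801 / 25.702 = 1.082

FS = 1.08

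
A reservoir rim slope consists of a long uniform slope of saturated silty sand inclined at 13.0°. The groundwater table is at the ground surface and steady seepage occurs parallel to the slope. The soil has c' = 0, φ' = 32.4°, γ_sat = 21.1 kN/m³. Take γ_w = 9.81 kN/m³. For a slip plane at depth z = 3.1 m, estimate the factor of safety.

With seepage parallel to the slope and the water table at the surface, the effective normal stress on the slip plane uses the buoyant unit weight γ' = γ_sat − γ_w while the driving shear stress uses γ_sat:
FS = [c' + γ' z cos²β tanφ'] / [γ_sat z sinβ cosβ]
(For c' = 0 this reduces to FS = (γ'/γ_sat)·tanφ'/tanβ.)
γ' = 21.1 − 9.81 = 11.29 kN/m³
Numerator = 0.0 + 11.29·3.1·cos²13.0°·tan32.4° = 0.0 + 11.29·3.1·0.9494·0.6346 = 21.087 kPa
Denominator = 21.1·3.1·sin13.0°·cos13.0° = 21.1·3.1·0.2250·0.9744 = 14.337 kPa
FS = 21.087 / 14.337 = 1.471

FS = 1.47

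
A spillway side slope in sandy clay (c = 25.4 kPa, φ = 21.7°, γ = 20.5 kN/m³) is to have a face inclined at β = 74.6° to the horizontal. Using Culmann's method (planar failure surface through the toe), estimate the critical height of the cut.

Culmann's analysis gives the critical failure plane at α_cr = (β + φ)/2 = (74.6 + 21.7)/2 = 48.1°, and the critical height
H_c = (4c/γ) · sinβ cosφ / [1 − cos(β − φ)]
    = (4·25.4/20.5) · sin74.6°·cos21.7° / [1 − cos(52.9°)]
    = 4.956 · 0.9641·0.9291 / [1 − 0.6032]
    = 4.956 · 0.8958 / 0.3968
    = 11.19 m

H_c = 11.19 m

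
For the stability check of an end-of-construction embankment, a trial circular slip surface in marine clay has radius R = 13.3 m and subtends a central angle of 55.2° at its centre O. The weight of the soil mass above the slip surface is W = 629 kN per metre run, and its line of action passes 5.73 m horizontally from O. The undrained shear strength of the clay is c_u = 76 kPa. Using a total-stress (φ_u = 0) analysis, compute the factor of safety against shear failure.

Taking moments about the centre O, the resisting moment is provided by the undrained shear strength acting along the arc:
Arc length L_a = R·θ = 13.3·(55.2°·π/180) = 13.3·0.9634 = 12.81 m
M_R = c_u·L_a·R = 76·12.81·13.3 = 12951.9 kN·m/m
M_D = W·d = 629·5.73 = 3604.2 kN·m/m
FS = M_R / M_D = 12951.9 / 3604.2 = 3.594

FS = 3.59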